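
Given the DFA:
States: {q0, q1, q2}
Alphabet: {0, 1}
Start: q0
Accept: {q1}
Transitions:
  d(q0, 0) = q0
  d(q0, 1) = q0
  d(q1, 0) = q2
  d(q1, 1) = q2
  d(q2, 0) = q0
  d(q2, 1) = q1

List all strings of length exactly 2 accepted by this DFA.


All strings of length 2: 4 total
Accepted: 0

None


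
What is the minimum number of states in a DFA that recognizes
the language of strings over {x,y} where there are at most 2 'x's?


States: count = 0, 1, ..., 2 (all accepting; 3 states), plus a dead state for count > 2.
Total: 3 + 1 = 4.

4


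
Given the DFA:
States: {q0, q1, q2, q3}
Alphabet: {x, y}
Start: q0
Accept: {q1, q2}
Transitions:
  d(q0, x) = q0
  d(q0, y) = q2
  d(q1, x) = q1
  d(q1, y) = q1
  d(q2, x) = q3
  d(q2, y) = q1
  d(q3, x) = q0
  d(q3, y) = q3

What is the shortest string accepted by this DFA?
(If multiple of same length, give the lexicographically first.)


BFS by string length (lex-first path to each state shown):
  len 0: q0<-""
  len 1: q0<-"x", q2<-"y"
Found accept state at length 1.

"y"


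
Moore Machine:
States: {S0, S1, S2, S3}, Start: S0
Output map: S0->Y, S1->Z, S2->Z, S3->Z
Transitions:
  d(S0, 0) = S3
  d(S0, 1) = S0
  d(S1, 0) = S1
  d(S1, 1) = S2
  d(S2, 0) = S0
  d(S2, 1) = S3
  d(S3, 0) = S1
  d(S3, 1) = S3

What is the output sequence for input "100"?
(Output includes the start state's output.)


Start: S0 (output Y)
  --1--> S0 (output Y)
  --0--> S3 (output Z)
  --0--> S1 (output Z)

"YYZZ"


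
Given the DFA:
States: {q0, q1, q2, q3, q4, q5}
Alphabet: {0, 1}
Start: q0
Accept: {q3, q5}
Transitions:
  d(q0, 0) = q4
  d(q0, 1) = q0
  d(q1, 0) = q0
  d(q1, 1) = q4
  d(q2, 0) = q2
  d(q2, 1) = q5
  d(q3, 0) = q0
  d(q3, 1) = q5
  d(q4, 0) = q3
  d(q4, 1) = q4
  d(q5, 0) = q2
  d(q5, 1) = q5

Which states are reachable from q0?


BFS from q0:
  layer 0: {q0}
  layer 1: {q4}
  layer 2: {q3}
  layer 3: {q5}
  layer 4: {q2}

{q0, q2, q3, q4, q5}


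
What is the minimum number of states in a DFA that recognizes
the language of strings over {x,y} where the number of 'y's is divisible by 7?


States track (count of 'y') mod 7.
Need 7 states: one per remainder 0..6; accept = remainder 0.

7


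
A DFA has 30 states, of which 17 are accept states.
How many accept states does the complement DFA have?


Complement swaps accept and non-accept states.
30 - 17 = 13

13


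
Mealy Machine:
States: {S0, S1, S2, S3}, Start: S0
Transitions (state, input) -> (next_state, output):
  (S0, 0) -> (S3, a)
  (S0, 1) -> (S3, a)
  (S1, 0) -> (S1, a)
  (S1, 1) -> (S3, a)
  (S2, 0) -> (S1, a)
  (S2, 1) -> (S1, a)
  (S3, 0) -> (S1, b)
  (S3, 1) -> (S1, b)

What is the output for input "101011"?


Step-by-step:
  (S0, 1) -> (S3, a)
  (S3, 0) -> (S1, b)
  (S1, 1) -> (S3, a)
  (S3, 0) -> (S1, b)
  (S1, 1) -> (S3, a)
  (S3, 1) -> (S1, b)

"ababab"


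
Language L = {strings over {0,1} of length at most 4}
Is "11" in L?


length = 2

Yes, "11" is in L


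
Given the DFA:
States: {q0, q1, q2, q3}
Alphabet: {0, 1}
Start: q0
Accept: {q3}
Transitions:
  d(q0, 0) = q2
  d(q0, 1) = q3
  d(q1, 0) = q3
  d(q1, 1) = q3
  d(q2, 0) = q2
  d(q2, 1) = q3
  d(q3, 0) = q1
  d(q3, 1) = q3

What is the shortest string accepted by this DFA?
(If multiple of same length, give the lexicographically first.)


BFS by string length (lex-first path to each state shown):
  len 0: q0<-""
  len 1: q2<-"0", q3<-"1"
Found accept state at length 1.

"1"


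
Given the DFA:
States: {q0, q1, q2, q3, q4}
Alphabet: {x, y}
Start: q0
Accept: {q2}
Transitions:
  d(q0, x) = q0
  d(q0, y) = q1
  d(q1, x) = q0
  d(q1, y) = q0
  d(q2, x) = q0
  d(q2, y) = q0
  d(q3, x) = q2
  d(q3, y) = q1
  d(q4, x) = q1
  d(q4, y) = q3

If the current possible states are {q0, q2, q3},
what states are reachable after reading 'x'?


Apply transition on 'x' from each current state:
  d(q0, x) = q0
  d(q2, x) = q0
  d(q3, x) = q2

{q0, q2}


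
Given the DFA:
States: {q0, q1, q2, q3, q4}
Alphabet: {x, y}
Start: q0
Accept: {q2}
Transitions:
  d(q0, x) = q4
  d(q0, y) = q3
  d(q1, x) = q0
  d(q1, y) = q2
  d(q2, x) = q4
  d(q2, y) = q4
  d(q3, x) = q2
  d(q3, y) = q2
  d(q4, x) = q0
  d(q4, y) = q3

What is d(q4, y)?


Looking up transition d(q4, y)

q3


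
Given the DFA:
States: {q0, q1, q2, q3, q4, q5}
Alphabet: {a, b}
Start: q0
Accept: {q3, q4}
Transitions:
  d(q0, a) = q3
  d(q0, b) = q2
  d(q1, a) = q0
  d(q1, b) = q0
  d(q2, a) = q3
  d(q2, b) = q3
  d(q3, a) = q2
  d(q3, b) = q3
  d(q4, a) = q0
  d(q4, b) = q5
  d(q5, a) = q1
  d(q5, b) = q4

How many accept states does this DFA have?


Accept states listed: {q3, q4}
Counting: q3(1) q4(2)

2


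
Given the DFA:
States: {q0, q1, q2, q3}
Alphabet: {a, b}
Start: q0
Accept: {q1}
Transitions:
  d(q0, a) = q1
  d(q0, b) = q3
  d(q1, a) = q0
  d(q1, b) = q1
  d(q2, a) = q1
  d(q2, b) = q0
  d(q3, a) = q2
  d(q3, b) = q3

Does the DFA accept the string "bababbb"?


Trace: q0 -> q3 -> q2 -> q0 -> q1 -> q1 -> q1 -> q1
Final state: q1
Accept states: {q1}

Yes, accepted (final state q1 is an accept state)


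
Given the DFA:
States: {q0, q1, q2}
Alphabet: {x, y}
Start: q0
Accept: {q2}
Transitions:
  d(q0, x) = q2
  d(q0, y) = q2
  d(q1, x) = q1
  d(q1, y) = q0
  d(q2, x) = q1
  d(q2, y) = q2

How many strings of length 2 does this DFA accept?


Enumerating all length-2 strings:
  "xx" -> q1 [reject]
  "xy" -> q2 [accept]
  "yx" -> q1 [reject]
  "yy" -> q2 [accept]

2 out of 4


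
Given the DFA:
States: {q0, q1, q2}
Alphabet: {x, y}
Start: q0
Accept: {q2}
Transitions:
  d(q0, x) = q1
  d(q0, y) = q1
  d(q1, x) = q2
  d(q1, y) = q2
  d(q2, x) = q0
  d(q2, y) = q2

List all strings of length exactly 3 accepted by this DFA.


All strings of length 3: 8 total
Accepted: 4

"xxy", "xyy", "yxy", "yyy"


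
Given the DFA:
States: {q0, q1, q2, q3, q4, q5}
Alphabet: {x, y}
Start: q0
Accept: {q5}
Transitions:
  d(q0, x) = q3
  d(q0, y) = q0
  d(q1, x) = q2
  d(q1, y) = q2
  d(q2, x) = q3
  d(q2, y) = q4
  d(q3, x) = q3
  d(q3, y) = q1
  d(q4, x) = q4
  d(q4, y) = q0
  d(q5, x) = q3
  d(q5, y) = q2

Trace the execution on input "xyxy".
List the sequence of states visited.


Input: xyxy
d(q0, x) = q3
d(q3, y) = q1
d(q1, x) = q2
d(q2, y) = q4


q0 -> q3 -> q1 -> q2 -> q4


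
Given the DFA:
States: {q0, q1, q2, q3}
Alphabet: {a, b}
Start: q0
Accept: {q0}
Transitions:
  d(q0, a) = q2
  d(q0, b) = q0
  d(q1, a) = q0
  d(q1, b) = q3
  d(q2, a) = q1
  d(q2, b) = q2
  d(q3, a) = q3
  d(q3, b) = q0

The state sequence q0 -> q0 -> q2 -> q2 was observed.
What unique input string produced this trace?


Trace back each transition to find the symbol:
  q0 --[b]--> q0
  q0 --[a]--> q2
  q2 --[b]--> q2

"bab"


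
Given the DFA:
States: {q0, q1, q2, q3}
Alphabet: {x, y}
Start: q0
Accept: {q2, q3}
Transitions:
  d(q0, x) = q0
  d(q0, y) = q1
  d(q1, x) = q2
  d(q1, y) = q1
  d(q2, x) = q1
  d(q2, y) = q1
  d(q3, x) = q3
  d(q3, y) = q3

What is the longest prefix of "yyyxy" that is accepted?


Run the DFA, marking each prefix where the state is accepting:
  "" -> q0 [reject]
  "y" -> q1 [reject]
  "yy" -> q1 [reject]
  "yyy" -> q1 [reject]
  "yyyx" -> q2 [accept]
  "yyyxy" -> q1 [reject]

"yyyx"


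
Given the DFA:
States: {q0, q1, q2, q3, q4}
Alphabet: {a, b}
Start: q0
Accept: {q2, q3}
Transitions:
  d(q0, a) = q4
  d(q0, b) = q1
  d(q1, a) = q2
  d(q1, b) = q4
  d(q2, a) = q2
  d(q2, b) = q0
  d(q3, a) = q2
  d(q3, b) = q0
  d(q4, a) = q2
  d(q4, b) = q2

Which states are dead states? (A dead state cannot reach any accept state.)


Forward reachability from each state:
  q0 -> reaches accept state q2 (live)
  q1 -> reaches accept state q2 (live)
  q2 -> reaches accept state q2 (live)
  q3 -> reaches accept state q2 (live)
  q4 -> reaches accept state q2 (live)

None (all states can reach an accept state)


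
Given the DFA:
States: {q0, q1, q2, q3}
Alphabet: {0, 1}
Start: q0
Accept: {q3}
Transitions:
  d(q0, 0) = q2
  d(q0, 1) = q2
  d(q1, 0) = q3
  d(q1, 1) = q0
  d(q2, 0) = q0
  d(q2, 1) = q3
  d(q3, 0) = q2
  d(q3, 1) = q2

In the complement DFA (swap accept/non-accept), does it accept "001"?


Trace: q0 -> q2 -> q0 -> q2
Final: q2
Original accept: {q3}
Complement: q2 is not in original accept

Yes, complement accepts (original rejects)


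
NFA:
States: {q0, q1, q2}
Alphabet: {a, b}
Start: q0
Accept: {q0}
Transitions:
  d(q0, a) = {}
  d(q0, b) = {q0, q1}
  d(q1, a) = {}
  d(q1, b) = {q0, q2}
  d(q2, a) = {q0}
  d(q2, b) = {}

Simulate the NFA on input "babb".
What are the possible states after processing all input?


Start: {q0}
  --b--> {q0, q1}
  --a--> {}
  --b--> {}
  --b--> {}

{} (empty set, no valid transitions)


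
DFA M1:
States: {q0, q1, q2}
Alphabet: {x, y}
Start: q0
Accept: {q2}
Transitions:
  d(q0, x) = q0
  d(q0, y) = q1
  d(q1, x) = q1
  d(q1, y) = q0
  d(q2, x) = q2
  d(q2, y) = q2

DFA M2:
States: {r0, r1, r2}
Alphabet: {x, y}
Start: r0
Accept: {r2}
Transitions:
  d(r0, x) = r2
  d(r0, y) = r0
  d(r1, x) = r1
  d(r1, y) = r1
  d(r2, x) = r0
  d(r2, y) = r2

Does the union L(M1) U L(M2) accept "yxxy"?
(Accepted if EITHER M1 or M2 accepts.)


M1: final=q0 accepted=False
M2: final=r0 accepted=False

No, union rejects (neither accepts)


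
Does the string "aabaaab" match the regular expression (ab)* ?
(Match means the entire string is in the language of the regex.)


|string| = 7; first = 'a'; last = 'b'

No, "aabaaab" does not match (ab)*


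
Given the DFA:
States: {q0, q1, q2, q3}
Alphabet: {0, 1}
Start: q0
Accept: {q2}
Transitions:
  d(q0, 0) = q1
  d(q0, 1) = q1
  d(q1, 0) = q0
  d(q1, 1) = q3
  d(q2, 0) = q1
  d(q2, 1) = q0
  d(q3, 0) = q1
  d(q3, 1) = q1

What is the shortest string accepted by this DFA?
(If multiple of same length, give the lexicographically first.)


BFS by string length (lex-first path to each state shown):
  len 0: q0<-""
  len 1: q1<-"0"
  len 2: q0<-"00", q3<-"01"
  len 3: q1<-"000"
  len 4: q0<-"0000", q3<-"0001"
  len 5: q1<-"00000"
  len 6: q0<-"000000", q3<-"000001"
  len 7: q1<-"0000000"
  len 8: q0<-"00000000", q3<-"00000001"

No string accepted (empty language)


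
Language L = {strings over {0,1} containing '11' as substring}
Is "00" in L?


'11' does not occur

No, "00" is not in L


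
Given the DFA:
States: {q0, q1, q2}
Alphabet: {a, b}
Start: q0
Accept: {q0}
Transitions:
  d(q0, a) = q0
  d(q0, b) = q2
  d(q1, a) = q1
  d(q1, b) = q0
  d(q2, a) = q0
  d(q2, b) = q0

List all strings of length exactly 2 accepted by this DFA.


All strings of length 2: 4 total
Accepted: 3

"aa", "ba", "bb"


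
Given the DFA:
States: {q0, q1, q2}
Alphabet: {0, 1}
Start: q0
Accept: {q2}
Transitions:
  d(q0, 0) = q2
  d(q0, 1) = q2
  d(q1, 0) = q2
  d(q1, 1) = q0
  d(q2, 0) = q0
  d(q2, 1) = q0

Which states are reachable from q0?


BFS from q0:
  layer 0: {q0}
  layer 1: {q2}

{q0, q2}


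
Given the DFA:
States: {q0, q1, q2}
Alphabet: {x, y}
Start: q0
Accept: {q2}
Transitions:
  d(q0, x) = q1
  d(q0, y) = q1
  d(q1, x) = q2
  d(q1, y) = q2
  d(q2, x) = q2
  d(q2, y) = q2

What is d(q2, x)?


Looking up transition d(q2, x)

q2


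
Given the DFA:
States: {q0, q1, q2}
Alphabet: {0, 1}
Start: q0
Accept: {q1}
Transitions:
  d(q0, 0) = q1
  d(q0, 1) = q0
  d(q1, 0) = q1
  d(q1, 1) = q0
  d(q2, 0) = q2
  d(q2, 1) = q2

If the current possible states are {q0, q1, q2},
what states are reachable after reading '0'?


Apply transition on '0' from each current state:
  d(q0, 0) = q1
  d(q1, 0) = q1
  d(q2, 0) = q2

{q1, q2}


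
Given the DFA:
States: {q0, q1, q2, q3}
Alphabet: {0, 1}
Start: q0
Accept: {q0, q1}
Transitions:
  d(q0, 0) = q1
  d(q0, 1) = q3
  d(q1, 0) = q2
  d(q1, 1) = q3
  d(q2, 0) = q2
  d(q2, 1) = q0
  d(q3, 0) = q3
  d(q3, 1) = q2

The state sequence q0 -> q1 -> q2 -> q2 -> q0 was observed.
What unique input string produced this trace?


Trace back each transition to find the symbol:
  q0 --[0]--> q1
  q1 --[0]--> q2
  q2 --[0]--> q2
  q2 --[1]--> q0

"0001"


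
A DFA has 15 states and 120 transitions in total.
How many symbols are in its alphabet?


Each state has exactly one transition per symbol.
|alphabet| = transitions / states = 120 / 15 = 8

8


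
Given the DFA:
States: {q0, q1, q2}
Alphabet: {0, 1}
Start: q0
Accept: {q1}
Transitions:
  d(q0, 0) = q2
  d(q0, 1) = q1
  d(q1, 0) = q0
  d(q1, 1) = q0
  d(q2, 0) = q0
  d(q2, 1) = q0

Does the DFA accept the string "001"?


Trace: q0 -> q2 -> q0 -> q1
Final state: q1
Accept states: {q1}

Yes, accepted (final state q1 is an accept state)


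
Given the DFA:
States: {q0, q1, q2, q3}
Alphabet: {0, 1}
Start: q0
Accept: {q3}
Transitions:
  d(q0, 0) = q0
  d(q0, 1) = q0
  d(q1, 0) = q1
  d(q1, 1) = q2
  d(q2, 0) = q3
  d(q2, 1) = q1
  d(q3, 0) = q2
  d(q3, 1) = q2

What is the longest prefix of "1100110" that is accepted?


Run the DFA, marking each prefix where the state is accepting:
  "" -> q0 [reject]
  "1" -> q0 [reject]
  "11" -> q0 [reject]
  "110" -> q0 [reject]
  "1100" -> q0 [reject]
  "11001" -> q0 [reject]
  "110011" -> q0 [reject]
  "1100110" -> q0 [reject]

No prefix is accepted


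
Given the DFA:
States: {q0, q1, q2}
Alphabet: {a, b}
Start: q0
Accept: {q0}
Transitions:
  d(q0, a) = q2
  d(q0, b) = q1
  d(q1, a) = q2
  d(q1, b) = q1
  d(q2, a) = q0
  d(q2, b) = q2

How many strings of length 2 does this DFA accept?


Enumerating all length-2 strings:
  "aa" -> q0 [accept]
  "ab" -> q2 [reject]
  "ba" -> q2 [reject]
  "bb" -> q1 [reject]

1 out of 4


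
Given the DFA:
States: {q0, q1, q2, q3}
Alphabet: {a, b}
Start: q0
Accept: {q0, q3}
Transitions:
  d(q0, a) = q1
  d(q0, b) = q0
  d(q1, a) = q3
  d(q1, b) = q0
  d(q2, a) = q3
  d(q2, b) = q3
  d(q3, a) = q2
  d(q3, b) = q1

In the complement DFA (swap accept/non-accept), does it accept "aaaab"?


Trace: q0 -> q1 -> q3 -> q2 -> q3 -> q1
Final: q1
Original accept: {q0, q3}
Complement: q1 is not in original accept

Yes, complement accepts (original rejects)


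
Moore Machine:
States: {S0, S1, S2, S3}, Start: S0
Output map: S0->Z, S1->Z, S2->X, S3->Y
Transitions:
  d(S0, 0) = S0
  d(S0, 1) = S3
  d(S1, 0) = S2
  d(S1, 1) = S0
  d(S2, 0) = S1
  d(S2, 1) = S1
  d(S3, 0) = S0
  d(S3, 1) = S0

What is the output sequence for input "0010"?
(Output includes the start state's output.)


Start: S0 (output Z)
  --0--> S0 (output Z)
  --0--> S0 (output Z)
  --1--> S3 (output Y)
  --0--> S0 (output Z)

"ZZZYZ"


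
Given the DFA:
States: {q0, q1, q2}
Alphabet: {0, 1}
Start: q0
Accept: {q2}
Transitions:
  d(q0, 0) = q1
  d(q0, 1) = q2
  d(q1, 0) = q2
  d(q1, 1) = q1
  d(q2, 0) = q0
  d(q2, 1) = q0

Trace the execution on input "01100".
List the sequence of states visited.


Input: 01100
d(q0, 0) = q1
d(q1, 1) = q1
d(q1, 1) = q1
d(q1, 0) = q2
d(q2, 0) = q0


q0 -> q1 -> q1 -> q1 -> q2 -> q0


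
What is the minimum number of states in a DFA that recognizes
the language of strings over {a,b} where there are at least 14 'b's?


States: count = 0, 1, ..., 13, and a final '>= 14' state.
Total: 14 + 1 = 15. Accept = '>= 14' state.

15


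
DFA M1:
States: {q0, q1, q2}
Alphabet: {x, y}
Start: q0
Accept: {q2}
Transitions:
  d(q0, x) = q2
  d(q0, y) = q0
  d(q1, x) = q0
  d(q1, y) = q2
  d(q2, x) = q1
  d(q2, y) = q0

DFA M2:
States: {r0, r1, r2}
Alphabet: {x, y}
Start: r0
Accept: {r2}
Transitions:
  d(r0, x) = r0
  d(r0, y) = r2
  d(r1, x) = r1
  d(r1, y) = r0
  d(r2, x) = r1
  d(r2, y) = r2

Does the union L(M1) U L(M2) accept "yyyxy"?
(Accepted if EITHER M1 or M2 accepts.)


M1: final=q0 accepted=False
M2: final=r0 accepted=False

No, union rejects (neither accepts)


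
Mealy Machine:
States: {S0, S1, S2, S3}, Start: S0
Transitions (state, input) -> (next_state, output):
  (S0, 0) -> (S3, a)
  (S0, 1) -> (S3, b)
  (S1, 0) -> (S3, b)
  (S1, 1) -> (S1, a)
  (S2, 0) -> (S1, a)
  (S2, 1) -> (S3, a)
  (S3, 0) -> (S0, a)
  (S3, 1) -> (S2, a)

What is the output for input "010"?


Step-by-step:
  (S0, 0) -> (S3, a)
  (S3, 1) -> (S2, a)
  (S2, 0) -> (S1, a)

"aaa"


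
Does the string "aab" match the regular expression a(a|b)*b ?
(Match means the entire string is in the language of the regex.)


|string| = 3; first = 'a'; last = 'b'

Yes, "aab" matches a(a|b)*b


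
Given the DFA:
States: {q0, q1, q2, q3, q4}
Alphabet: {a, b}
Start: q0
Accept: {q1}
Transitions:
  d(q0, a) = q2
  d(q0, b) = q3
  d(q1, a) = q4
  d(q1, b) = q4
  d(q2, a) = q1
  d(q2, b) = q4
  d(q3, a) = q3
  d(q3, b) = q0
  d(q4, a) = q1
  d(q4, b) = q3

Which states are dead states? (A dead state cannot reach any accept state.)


Forward reachability from each state:
  q0 -> reaches accept state q1 (live)
  q1 -> reaches accept state q1 (live)
  q2 -> reaches accept state q1 (live)
  q3 -> reaches accept state q1 (live)
  q4 -> reaches accept state q1 (live)

None (all states can reach an accept state)


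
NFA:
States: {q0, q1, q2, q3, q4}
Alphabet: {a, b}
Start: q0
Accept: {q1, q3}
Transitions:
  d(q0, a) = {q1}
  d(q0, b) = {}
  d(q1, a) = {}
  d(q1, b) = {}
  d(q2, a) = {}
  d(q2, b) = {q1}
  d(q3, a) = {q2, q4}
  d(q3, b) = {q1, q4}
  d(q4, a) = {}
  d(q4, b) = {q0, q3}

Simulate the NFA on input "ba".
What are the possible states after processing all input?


Start: {q0}
  --b--> {}
  --a--> {}

{} (empty set, no valid transitions)


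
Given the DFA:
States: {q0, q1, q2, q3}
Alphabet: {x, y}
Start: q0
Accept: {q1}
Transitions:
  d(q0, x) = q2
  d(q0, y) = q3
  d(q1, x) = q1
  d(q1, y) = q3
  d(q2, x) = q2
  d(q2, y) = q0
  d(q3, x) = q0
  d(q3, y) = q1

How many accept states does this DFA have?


Accept states listed: {q1}
Counting: q1(1)

1


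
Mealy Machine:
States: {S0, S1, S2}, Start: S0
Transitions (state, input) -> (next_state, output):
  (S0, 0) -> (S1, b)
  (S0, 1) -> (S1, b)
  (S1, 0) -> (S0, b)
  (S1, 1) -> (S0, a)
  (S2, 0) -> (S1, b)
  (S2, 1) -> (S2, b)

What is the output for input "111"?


Step-by-step:
  (S0, 1) -> (S1, b)
  (S1, 1) -> (S0, a)
  (S0, 1) -> (S1, b)

"bab"


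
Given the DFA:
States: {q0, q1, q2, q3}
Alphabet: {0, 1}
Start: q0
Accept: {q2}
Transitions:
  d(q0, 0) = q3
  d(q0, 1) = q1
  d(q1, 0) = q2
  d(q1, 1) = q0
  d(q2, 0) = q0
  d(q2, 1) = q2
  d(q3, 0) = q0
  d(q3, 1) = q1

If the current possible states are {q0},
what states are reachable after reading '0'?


Apply transition on '0' from each current state:
  d(q0, 0) = q3

{q3}


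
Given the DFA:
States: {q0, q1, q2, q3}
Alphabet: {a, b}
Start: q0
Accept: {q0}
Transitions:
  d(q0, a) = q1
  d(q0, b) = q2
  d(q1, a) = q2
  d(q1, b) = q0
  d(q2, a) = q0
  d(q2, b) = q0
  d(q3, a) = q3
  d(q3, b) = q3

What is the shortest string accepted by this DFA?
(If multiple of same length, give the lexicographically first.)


BFS by string length (lex-first path to each state shown):
  len 0: q0<-""
Found accept state at length 0.

"" (empty string)


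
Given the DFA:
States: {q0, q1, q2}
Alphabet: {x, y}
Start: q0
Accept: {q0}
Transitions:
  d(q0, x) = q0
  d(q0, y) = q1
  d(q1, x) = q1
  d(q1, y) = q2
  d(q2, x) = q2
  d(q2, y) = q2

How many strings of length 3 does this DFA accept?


Enumerating all length-3 strings:
  "xxx" -> q0 [accept]
  "xxy" -> q1 [reject]
  "xyx" -> q1 [reject]
  "xyy" -> q2 [reject]
  "yxx" -> q1 [reject]
  "yxy" -> q2 [reject]
  "yyx" -> q2 [reject]
  "yyy" -> q2 [reject]

1 out of 8


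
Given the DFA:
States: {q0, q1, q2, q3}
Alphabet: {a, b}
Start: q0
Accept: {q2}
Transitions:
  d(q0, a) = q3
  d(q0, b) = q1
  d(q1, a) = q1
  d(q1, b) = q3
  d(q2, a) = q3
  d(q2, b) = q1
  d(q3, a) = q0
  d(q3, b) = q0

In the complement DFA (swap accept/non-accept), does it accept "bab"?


Trace: q0 -> q1 -> q1 -> q3
Final: q3
Original accept: {q2}
Complement: q3 is not in original accept

Yes, complement accepts (original rejects)


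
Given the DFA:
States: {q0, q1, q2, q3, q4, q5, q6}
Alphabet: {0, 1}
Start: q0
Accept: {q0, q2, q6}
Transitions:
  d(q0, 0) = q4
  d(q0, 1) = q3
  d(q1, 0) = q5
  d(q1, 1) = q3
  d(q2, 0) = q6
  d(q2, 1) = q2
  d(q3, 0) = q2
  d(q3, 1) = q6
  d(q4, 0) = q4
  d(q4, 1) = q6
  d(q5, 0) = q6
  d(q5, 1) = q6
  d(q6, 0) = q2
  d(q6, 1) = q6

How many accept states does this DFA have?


Accept states listed: {q0, q2, q6}
Counting: q0(1) q2(2) q6(3)

3


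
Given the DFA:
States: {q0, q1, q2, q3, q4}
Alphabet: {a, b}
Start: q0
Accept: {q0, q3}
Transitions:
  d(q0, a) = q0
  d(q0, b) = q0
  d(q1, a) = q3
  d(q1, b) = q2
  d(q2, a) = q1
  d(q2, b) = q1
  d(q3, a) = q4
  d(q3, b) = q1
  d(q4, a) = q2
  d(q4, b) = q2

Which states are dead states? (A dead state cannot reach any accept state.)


Forward reachability from each state:
  q0 -> reaches accept state q0 (live)
  q1 -> reaches accept state q3 (live)
  q2 -> reaches accept state q3 (live)
  q3 -> reaches accept state q3 (live)
  q4 -> reaches accept state q3 (live)

None (all states can reach an accept state)


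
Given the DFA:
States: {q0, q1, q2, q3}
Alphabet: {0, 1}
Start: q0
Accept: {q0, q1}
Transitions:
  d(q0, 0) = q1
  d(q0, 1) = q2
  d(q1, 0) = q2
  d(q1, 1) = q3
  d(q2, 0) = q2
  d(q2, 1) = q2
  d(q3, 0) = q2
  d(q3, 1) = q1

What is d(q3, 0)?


Looking up transition d(q3, 0)

q2


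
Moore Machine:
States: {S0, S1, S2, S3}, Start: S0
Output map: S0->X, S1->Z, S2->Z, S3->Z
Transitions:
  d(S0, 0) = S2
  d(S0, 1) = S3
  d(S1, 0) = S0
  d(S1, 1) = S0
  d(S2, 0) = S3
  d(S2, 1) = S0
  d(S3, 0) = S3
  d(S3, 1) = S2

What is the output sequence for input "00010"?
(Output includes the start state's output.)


Start: S0 (output X)
  --0--> S2 (output Z)
  --0--> S3 (output Z)
  --0--> S3 (output Z)
  --1--> S2 (output Z)
  --0--> S3 (output Z)

"XZZZZZ"


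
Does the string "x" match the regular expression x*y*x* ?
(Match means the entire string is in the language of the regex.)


|string| = 1; first = 'x'; last = 'x'

Yes, "x" matches x*y*x*


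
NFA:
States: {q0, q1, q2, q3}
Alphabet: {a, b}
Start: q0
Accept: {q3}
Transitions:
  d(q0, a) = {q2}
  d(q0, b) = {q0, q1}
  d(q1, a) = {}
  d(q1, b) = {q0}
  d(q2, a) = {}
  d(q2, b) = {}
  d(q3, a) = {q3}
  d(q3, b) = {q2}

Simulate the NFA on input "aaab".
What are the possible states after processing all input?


Start: {q0}
  --a--> {q2}
  --a--> {}
  --a--> {}
  --b--> {}

{} (empty set, no valid transitions)


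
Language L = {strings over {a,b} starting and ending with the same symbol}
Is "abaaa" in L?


first = 'a', last = 'a'

Yes, "abaaa" is in L


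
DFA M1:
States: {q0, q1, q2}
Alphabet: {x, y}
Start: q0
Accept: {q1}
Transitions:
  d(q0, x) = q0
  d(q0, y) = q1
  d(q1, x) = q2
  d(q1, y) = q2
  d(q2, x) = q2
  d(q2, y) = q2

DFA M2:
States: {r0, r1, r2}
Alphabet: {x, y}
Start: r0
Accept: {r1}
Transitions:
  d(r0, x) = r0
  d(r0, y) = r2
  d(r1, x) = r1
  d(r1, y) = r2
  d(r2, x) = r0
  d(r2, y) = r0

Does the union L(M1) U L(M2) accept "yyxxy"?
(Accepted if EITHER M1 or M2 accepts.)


M1: final=q2 accepted=False
M2: final=r2 accepted=False

No, union rejects (neither accepts)


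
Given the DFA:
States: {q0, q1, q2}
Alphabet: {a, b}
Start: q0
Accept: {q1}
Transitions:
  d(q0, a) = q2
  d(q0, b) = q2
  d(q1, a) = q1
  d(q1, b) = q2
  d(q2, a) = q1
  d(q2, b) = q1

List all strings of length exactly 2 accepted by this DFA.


All strings of length 2: 4 total
Accepted: 4

"aa", "ab", "ba", "bb"


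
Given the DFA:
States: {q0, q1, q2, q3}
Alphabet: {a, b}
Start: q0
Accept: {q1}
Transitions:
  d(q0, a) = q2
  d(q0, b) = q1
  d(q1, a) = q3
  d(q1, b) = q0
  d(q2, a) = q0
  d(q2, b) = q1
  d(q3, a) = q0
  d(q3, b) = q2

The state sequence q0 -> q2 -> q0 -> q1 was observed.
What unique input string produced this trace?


Trace back each transition to find the symbol:
  q0 --[a]--> q2
  q2 --[a]--> q0
  q0 --[b]--> q1

"aab"


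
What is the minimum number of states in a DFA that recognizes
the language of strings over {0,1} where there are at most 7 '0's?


States: count = 0, 1, ..., 7 (all accepting; 8 states), plus a dead state for count > 7.
Total: 8 + 1 = 9.

9


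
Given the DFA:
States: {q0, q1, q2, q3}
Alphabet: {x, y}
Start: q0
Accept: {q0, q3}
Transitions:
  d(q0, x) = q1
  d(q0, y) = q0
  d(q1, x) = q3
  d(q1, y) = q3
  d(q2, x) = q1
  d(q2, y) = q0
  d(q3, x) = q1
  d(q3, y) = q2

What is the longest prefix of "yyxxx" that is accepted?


Run the DFA, marking each prefix where the state is accepting:
  "" -> q0 [accept]
  "y" -> q0 [accept]
  "yy" -> q0 [accept]
  "yyx" -> q1 [reject]
  "yyxx" -> q3 [accept]
  "yyxxx" -> q1 [reject]

"yyxx"


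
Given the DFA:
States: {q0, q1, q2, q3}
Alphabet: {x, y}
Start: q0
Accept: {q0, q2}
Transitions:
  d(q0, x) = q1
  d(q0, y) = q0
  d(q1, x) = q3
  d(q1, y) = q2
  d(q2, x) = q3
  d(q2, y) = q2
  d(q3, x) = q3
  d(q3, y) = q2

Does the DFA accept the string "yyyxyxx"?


Trace: q0 -> q0 -> q0 -> q0 -> q1 -> q2 -> q3 -> q3
Final state: q3
Accept states: {q0, q2}

No, rejected (final state q3 is not an accept state)


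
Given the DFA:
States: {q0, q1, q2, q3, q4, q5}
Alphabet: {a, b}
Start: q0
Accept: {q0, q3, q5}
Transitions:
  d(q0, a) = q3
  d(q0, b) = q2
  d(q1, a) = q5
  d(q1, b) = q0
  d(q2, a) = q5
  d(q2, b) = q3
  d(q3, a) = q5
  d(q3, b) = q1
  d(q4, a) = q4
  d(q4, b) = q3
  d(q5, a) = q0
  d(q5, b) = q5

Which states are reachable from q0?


BFS from q0:
  layer 0: {q0}
  layer 1: {q2, q3}
  layer 2: {q1, q5}

{q0, q1, q2, q3, q5}


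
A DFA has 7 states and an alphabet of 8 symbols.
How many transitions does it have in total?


Each state has exactly one transition per symbol.
7 * 8 = 56

56


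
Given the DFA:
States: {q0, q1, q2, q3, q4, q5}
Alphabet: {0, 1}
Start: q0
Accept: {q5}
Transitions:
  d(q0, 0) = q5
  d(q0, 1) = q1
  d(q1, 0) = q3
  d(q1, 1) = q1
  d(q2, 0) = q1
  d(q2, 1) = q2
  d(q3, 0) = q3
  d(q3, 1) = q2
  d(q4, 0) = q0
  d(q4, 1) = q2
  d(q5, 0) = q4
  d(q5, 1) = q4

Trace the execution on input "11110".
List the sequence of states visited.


Input: 11110
d(q0, 1) = q1
d(q1, 1) = q1
d(q1, 1) = q1
d(q1, 1) = q1
d(q1, 0) = q3


q0 -> q1 -> q1 -> q1 -> q1 -> q3


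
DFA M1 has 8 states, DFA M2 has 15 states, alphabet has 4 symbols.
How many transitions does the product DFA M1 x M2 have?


Product DFA has 8 * 15 = 120 states.
Each has 4 transitions: 120 * 4 = 480

480


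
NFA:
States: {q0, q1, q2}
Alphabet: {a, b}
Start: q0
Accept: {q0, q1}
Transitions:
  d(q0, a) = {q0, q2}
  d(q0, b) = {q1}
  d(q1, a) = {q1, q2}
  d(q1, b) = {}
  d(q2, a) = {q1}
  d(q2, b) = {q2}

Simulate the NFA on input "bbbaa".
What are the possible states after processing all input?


Start: {q0}
  --b--> {q1}
  --b--> {}
  --b--> {}
  --a--> {}
  --a--> {}

{} (empty set, no valid transitions)


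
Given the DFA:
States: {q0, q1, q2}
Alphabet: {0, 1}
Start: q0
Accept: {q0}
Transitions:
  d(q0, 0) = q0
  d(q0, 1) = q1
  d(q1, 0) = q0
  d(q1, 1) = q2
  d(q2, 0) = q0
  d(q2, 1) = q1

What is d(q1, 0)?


Looking up transition d(q1, 0)

q0


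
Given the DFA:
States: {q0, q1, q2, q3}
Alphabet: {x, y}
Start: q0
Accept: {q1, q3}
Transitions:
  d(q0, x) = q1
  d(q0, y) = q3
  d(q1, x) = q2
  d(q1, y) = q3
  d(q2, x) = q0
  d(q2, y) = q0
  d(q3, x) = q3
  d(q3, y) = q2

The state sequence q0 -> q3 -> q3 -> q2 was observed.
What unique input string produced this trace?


Trace back each transition to find the symbol:
  q0 --[y]--> q3
  q3 --[x]--> q3
  q3 --[y]--> q2

"yxy"


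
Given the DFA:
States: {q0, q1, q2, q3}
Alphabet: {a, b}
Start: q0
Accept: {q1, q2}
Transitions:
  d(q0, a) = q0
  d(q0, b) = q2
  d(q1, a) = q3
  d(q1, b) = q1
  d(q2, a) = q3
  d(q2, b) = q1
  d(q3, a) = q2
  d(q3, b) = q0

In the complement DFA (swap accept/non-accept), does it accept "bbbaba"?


Trace: q0 -> q2 -> q1 -> q1 -> q3 -> q0 -> q0
Final: q0
Original accept: {q1, q2}
Complement: q0 is not in original accept

Yes, complement accepts (original rejects)


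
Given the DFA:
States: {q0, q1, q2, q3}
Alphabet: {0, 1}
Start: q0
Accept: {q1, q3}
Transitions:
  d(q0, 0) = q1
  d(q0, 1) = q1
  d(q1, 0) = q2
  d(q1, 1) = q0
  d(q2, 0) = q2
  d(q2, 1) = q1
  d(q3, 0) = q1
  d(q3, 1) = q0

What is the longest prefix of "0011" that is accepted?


Run the DFA, marking each prefix where the state is accepting:
  "" -> q0 [reject]
  "0" -> q1 [accept]
  "00" -> q2 [reject]
  "001" -> q1 [accept]
  "0011" -> q0 [reject]

"001"


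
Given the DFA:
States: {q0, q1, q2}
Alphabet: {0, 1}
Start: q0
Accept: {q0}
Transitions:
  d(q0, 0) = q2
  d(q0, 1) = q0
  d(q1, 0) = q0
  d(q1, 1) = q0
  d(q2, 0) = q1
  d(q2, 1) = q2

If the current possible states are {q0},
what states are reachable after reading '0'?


Apply transition on '0' from each current state:
  d(q0, 0) = q2

{q2}


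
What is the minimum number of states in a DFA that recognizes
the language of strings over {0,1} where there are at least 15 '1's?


States: count = 0, 1, ..., 14, and a final '>= 15' state.
Total: 15 + 1 = 16. Accept = '>= 15' state.

16


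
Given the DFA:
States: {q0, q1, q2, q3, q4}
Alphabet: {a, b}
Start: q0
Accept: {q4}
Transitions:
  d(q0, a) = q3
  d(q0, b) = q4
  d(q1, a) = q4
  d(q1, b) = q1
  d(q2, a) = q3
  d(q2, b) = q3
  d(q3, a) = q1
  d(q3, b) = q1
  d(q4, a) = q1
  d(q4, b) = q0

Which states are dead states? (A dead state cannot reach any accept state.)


Forward reachability from each state:
  q0 -> reaches accept state q4 (live)
  q1 -> reaches accept state q4 (live)
  q2 -> reaches accept state q4 (live)
  q3 -> reaches accept state q4 (live)
  q4 -> reaches accept state q4 (live)

None (all states can reach an accept state)


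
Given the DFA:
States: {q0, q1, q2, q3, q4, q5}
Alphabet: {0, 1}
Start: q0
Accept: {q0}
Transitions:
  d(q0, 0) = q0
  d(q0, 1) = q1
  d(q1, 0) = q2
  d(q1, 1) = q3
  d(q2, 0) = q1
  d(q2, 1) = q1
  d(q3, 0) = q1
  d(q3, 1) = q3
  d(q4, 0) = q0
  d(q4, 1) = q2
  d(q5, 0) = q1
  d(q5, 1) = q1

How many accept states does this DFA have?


Accept states listed: {q0}
Counting: q0(1)

1


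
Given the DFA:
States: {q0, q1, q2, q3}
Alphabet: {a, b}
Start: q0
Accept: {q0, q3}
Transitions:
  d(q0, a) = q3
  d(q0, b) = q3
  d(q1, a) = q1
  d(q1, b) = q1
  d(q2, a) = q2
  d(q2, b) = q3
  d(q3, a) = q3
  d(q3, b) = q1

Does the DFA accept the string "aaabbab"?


Trace: q0 -> q3 -> q3 -> q3 -> q1 -> q1 -> q1 -> q1
Final state: q1
Accept states: {q0, q3}

No, rejected (final state q1 is not an accept state)


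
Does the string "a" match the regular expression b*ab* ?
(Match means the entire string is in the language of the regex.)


|string| = 1; first = 'a'; last = 'a'

Yes, "a" matches b*ab*


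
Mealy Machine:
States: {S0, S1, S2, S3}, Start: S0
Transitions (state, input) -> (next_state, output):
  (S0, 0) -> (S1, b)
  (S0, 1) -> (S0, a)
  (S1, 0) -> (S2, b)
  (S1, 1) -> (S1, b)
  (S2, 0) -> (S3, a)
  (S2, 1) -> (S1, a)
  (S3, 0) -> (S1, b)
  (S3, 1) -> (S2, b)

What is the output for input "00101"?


Step-by-step:
  (S0, 0) -> (S1, b)
  (S1, 0) -> (S2, b)
  (S2, 1) -> (S1, a)
  (S1, 0) -> (S2, b)
  (S2, 1) -> (S1, a)

"bbaba"


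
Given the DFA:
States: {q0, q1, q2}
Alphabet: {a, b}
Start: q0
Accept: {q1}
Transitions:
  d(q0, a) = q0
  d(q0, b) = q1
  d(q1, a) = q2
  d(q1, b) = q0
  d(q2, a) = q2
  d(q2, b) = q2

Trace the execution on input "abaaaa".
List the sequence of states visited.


Input: abaaaa
d(q0, a) = q0
d(q0, b) = q1
d(q1, a) = q2
d(q2, a) = q2
d(q2, a) = q2
d(q2, a) = q2


q0 -> q0 -> q1 -> q2 -> q2 -> q2 -> q2


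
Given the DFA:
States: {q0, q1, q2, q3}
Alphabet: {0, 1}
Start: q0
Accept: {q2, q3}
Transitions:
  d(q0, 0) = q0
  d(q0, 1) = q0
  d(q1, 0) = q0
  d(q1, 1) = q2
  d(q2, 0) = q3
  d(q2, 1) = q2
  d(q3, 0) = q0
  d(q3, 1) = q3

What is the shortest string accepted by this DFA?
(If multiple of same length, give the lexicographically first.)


BFS by string length (lex-first path to each state shown):
  len 0: q0<-""
  len 1: q0<-"0"
  len 2: q0<-"00"
  len 3: q0<-"000"
  len 4: q0<-"0000"
  len 5: q0<-"00000"
  len 6: q0<-"000000"
  len 7: q0<-"0000000"
  len 8: q0<-"00000000"

No string accepted (empty language)


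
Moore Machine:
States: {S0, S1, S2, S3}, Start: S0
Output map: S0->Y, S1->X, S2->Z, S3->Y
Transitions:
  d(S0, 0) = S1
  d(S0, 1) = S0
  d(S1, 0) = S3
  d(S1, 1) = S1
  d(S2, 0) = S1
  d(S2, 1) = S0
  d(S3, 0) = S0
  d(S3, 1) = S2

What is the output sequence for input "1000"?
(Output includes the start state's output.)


Start: S0 (output Y)
  --1--> S0 (output Y)
  --0--> S1 (output X)
  --0--> S3 (output Y)
  --0--> S0 (output Y)

"YYXYY"


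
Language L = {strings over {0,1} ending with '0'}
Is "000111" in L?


last symbol = '1'

No, "000111" is not in L


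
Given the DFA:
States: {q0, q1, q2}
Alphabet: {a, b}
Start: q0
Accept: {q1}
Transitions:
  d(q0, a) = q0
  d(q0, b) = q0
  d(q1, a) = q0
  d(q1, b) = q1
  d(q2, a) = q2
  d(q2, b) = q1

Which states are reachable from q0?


BFS from q0:
  layer 0: {q0}

{q0}


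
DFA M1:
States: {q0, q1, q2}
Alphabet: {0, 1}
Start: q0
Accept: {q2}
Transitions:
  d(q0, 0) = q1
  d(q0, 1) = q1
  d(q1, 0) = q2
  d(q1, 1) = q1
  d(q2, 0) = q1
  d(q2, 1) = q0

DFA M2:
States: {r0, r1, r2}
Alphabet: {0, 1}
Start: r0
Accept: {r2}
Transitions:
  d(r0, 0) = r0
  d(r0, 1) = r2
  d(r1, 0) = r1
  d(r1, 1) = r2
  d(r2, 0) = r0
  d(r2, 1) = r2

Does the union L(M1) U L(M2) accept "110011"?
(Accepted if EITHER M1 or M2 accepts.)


M1: final=q1 accepted=False
M2: final=r2 accepted=True

Yes, union accepts


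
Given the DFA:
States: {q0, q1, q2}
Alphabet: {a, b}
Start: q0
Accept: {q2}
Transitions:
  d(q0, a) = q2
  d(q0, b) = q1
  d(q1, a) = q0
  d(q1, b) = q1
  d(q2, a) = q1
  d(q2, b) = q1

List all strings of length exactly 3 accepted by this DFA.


All strings of length 3: 8 total
Accepted: 1

"baa"


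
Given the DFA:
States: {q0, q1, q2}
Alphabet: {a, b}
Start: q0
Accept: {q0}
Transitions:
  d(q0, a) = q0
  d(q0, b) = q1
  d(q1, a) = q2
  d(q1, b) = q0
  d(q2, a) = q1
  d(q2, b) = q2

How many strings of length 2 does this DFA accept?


Enumerating all length-2 strings:
  "aa" -> q0 [accept]
  "ab" -> q1 [reject]
  "ba" -> q2 [reject]
  "bb" -> q0 [accept]

2 out of 4


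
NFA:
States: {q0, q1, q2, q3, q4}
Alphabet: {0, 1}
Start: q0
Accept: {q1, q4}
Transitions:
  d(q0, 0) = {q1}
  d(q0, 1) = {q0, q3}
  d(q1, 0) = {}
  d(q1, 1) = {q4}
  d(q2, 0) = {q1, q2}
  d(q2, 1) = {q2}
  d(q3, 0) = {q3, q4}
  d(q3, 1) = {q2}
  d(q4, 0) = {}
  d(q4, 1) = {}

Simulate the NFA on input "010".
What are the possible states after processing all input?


Start: {q0}
  --0--> {q1}
  --1--> {q4}
  --0--> {}

{} (empty set, no valid transitions)


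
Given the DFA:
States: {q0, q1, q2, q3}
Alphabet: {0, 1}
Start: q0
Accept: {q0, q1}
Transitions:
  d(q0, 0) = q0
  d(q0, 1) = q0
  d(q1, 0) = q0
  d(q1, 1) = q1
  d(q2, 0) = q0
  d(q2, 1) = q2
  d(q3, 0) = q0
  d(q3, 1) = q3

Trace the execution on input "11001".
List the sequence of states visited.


Input: 11001
d(q0, 1) = q0
d(q0, 1) = q0
d(q0, 0) = q0
d(q0, 0) = q0
d(q0, 1) = q0


q0 -> q0 -> q0 -> q0 -> q0 -> q0


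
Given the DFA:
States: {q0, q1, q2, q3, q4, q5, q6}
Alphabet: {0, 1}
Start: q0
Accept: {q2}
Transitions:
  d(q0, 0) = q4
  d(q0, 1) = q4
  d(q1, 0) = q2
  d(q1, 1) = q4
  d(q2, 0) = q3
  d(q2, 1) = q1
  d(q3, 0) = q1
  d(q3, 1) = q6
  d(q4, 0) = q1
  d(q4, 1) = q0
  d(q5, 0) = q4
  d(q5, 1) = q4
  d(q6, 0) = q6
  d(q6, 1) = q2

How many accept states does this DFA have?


Accept states listed: {q2}
Counting: q2(1)

1


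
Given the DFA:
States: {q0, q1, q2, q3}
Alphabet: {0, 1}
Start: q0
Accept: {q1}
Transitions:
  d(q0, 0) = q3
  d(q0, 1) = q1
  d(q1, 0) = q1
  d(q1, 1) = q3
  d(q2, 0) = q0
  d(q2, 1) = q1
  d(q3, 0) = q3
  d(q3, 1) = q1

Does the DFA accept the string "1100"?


Trace: q0 -> q1 -> q3 -> q3 -> q3
Final state: q3
Accept states: {q1}

No, rejected (final state q3 is not an accept state)


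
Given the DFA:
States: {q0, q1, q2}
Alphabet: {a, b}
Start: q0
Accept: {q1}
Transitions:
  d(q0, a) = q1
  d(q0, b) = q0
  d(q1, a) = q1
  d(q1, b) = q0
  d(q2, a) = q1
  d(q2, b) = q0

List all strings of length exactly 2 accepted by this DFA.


All strings of length 2: 4 total
Accepted: 2

"aa", "ba"


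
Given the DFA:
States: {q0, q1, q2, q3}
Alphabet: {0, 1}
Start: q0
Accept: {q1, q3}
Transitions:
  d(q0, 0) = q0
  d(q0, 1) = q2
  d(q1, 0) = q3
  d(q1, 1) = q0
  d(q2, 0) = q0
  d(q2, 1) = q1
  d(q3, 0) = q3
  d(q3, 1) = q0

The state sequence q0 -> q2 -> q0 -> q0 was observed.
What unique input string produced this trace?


Trace back each transition to find the symbol:
  q0 --[1]--> q2
  q2 --[0]--> q0
  q0 --[0]--> q0

"100"


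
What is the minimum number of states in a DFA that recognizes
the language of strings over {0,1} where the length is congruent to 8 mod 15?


States track (length) mod 15.
Need 15 states: one per remainder 0..14; accept = remainder 8.

15


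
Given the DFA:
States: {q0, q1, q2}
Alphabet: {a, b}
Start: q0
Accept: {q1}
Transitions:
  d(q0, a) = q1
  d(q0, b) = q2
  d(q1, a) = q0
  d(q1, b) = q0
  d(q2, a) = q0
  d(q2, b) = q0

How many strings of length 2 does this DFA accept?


Enumerating all length-2 strings:
  "aa" -> q0 [reject]
  "ab" -> q0 [reject]
  "ba" -> q0 [reject]
  "bb" -> q0 [reject]

0 out of 4


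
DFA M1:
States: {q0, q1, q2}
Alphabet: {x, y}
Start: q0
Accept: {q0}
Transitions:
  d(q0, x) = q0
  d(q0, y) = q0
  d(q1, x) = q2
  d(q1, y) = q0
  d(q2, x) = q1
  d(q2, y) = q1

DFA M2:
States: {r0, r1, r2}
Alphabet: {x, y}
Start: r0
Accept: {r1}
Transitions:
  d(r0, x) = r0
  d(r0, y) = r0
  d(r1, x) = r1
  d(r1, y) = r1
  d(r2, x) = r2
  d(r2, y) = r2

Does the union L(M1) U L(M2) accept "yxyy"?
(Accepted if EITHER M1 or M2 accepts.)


M1: final=q0 accepted=True
M2: final=r0 accepted=False

Yes, union accepts


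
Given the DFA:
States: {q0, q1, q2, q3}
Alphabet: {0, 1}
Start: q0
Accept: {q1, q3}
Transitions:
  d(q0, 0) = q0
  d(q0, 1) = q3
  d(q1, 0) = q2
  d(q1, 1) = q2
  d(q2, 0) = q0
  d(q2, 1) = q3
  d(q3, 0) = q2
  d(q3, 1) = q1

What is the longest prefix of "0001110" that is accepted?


Run the DFA, marking each prefix where the state is accepting:
  "" -> q0 [reject]
  "0" -> q0 [reject]
  "00" -> q0 [reject]
  "000" -> q0 [reject]
  "0001" -> q3 [accept]
  "00011" -> q1 [accept]
  "000111" -> q2 [reject]
  "0001110" -> q0 [reject]

"00011"


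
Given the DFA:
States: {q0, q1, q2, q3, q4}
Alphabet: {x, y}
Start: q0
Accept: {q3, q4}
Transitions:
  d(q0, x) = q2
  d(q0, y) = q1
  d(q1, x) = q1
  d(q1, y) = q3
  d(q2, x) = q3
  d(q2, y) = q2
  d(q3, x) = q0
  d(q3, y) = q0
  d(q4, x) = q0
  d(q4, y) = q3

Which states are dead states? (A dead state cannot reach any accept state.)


Forward reachability from each state:
  q0 -> reaches accept state q3 (live)
  q1 -> reaches accept state q3 (live)
  q2 -> reaches accept state q3 (live)
  q3 -> reaches accept state q3 (live)
  q4 -> reaches accept state q3 (live)

None (all states can reach an accept state)


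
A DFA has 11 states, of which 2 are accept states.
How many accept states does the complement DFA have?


Complement swaps accept and non-accept states.
11 - 2 = 9

9


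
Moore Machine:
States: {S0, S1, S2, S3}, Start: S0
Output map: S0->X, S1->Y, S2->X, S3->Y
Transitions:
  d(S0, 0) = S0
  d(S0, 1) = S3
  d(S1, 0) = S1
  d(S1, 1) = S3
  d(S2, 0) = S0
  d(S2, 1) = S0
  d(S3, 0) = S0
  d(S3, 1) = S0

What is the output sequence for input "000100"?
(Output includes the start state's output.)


Start: S0 (output X)
  --0--> S0 (output X)
  --0--> S0 (output X)
  --0--> S0 (output X)
  --1--> S3 (output Y)
  --0--> S0 (output X)
  --0--> S0 (output X)

"XXXXYXX"


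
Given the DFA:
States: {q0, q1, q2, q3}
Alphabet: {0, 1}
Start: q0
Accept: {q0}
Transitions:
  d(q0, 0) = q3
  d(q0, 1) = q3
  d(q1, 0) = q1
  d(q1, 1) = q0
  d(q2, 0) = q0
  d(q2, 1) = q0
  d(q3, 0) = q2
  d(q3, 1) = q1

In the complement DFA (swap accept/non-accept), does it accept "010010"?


Trace: q0 -> q3 -> q1 -> q1 -> q1 -> q0 -> q3
Final: q3
Original accept: {q0}
Complement: q3 is not in original accept

Yes, complement accepts (original rejects)


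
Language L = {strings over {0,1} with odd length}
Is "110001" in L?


length = 6; 6 mod 2 = 0

No, "110001" is not in L
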